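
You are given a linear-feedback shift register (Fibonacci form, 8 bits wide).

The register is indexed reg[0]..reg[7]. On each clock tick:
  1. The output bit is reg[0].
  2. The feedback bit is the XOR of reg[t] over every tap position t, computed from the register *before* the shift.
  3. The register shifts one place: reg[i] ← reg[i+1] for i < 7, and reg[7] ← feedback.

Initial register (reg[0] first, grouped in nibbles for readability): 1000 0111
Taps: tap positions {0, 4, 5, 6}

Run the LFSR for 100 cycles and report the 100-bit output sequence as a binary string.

step | reg (before) | out | fb
   0 | 10000111 | 1 | 1
   1 | 00001111 | 0 | 1
   2 | 00011111 | 0 | 1
   3 | 00111111 | 0 | 1
   4 | 01111111 | 0 | 1
   5 | 11111111 | 1 | 0
   6 | 11111110 | 1 | 0
   7 | 11111100 | 1 | 1
   8 | 11111001 | 1 | 0
   9 | 11110010 | 1 | 0
  10 | 11100100 | 1 | 0
  11 | 11001000 | 1 | 0
  12 | 10010000 | 1 | 1
  13 | 00100001 | 0 | 0
  14 | 01000010 | 0 | 1
  15 | 10000101 | 1 | 0
  16 | 00001010 | 0 | 0
  17 | 00010100 | 0 | 1
  18 | 00101001 | 0 | 1
  19 | 01010011 | 0 | 1
  20 | 10100111 | 1 | 1
  21 | 01001111 | 0 | 1
  22 | 10011111 | 1 | 0
  23 | 00111110 | 0 | 1
  24 | 01111101 | 0 | 0
  25 | 11111010 | 1 | 1
  26 | 11110101 | 1 | 0
  27 | 11101010 | 1 | 1
  28 | 11010101 | 1 | 0
  29 | 10101010 | 1 | 1
  30 | 01010101 | 0 | 1
  31 | 10101011 | 1 | 1
  32 | 01010111 | 0 | 0
  33 | 10101110 | 1 | 0
  34 | 01011100 | 0 | 0
  35 | 10111000 | 1 | 0
  36 | 01110000 | 0 | 0
  37 | 11100000 | 1 | 1
  38 | 11000001 | 1 | 1
  39 | 10000011 | 1 | 0
  40 | 00000110 | 0 | 0
  41 | 00001100 | 0 | 0
  42 | 00011000 | 0 | 1
  43 | 00110001 | 0 | 0
  44 | 01100010 | 0 | 1
  45 | 11000101 | 1 | 0
  46 | 10001010 | 1 | 1
  47 | 00010101 | 0 | 1
  48 | 00101011 | 0 | 0
  49 | 01010110 | 0 | 0
  50 | 10101100 | 1 | 1
  51 | 01011001 | 0 | 1
  52 | 10110011 | 1 | 0
  53 | 01100110 | 0 | 0
  54 | 11001100 | 1 | 1
  55 | 10011001 | 1 | 0
  56 | 00110010 | 0 | 1
  57 | 01100101 | 0 | 1
  58 | 11001011 | 1 | 1
  59 | 10010111 | 1 | 1
  60 | 00101111 | 0 | 1
  61 | 01011111 | 0 | 1
  62 | 10111111 | 1 | 0
  63 | 01111110 | 0 | 1
  64 | 11111101 | 1 | 1
  65 | 11111011 | 1 | 1
  66 | 11110111 | 1 | 1
  67 | 11101111 | 1 | 0
  68 | 11011110 | 1 | 0
  69 | 10111100 | 1 | 1
  70 | 01111001 | 0 | 1
  71 | 11110011 | 1 | 0
  72 | 11100110 | 1 | 1
  73 | 11001101 | 1 | 1
  74 | 10011011 | 1 | 1
  75 | 00110111 | 0 | 0
  76 | 01101110 | 0 | 1
  77 | 11011101 | 1 | 1
  78 | 10111011 | 1 | 1
  79 | 01110111 | 0 | 0
  80 | 11101110 | 1 | 0
  81 | 11011100 | 1 | 1
  82 | 10111001 | 1 | 0
  83 | 01110010 | 0 | 1
  84 | 11100101 | 1 | 0
  85 | 11001010 | 1 | 1
  86 | 10010101 | 1 | 0
  87 | 00101010 | 0 | 0
  88 | 01010100 | 0 | 1
  89 | 10101001 | 1 | 0
  90 | 01010010 | 0 | 1
  91 | 10100101 | 1 | 0
  92 | 01001010 | 0 | 0
  93 | 10010100 | 1 | 0
  94 | 00101000 | 0 | 1
  95 | 01010001 | 0 | 0
  96 | 10100010 | 1 | 0
  97 | 01000100 | 0 | 1
  98 | 10001001 | 1 | 0
  99 | 00010010 | 0 | 1

1000011111111001000010100111110101010111000001100010101100110010111111011110011011101110010101001010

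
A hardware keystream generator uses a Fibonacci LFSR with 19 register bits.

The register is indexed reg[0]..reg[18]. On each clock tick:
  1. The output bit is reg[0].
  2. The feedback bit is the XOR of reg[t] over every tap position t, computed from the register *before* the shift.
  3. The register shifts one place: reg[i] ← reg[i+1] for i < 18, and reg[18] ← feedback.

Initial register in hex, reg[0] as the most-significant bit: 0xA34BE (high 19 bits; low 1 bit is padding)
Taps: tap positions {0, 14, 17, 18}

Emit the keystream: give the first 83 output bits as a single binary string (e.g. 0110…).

10100011010010111110001010010001001010101101110100001010110100011000101011010000111

tick  register→output (feedback)
  0  1010001101001011111→1 (0)
  1  0100011010010111110→0 (0)
  2  1000110100101111100→1 (0)
  3  0001101001011111000→0 (1)
  4  0011010010111110001→0 (0)
  5  0110100101111100010→0 (1)
  6  1101001011111000101→1 (0)
  7  1010010111110001010→1 (0)
  8  0100101111100010100→0 (1)
  9  1001011111000101001→1 (0)
 10  0010111110001010010→0 (0)
 11  0101111100010100100→0 (0)
 12  1011111000101001000→1 (1)
 13  0111110001010010001→0 (0)
 14  1111100010100100010→1 (0)
 15  1111000101001000100→1 (1)
 16  1110001010010001001→1 (0)
 17  1100010100100010010→1 (1)
 18  1000101001000100101→1 (0)
 19  0001010010001001010→0 (1)
 20  0010100100010010101→0 (0)
 21  0101001000100101010→0 (1)
 22  1010010001001010101→1 (1)
 23  0100100010010101011→0 (0)
 24  1001000100101010110→1 (1)
 25  0010001001010101101→0 (1)
 26  0100010010101011011→0 (1)
 27  1000100101010110111→1 (0)
 28  0001001010101101110→0 (1)
 29  0010010101011011101→0 (0)
 30  0100101010110111010→0 (0)
 31  1001010101101110100→1 (0)
 32  0010101011011101000→0 (0)
 33  0101010110111010000→0 (1)
 34  1010101101110100001→1 (0)
 35  0101011011101000010→0 (1)
 36  1010110111010000101→1 (0)
 37  0101101110100001010→0 (1)
 38  1011011101000010101→1 (1)
 39  0110111010000101011→0 (0)
 40  1101110100001010110→1 (1)
 41  1011101000010101101→1 (0)
 42  0111010000101011010→0 (0)
 43  1110100001010110100→1 (0)
 44  1101000010101101000→1 (1)
 45  1010000101011010001→1 (1)
 46  0100001010110100011→0 (0)
 47  1000010101101000110→1 (0)
 48  0000101011010001100→0 (0)
 49  0001010110100011000→0 (1)
 50  0010101101000110001→0 (0)
 51  0101011010001100010→0 (1)
 52  1010110100011000101→1 (0)
 53  0101101000110001010→0 (1)
 54  1011010001100010101→1 (1)
 55  0110100011000101011→0 (0)
 56  1101000110001010110→1 (1)
 57  1010001100010101101→1 (0)
 58  0100011000101011010→0 (0)
 59  1000110001010110100→1 (0)
 60  0001100010101101000→0 (0)
 61  0011000101011010000→0 (1)
 62  0110001010110100001→0 (1)
 63  1100010101101000011→1 (1)
 64  1000101011010000111→1 (1)
 65  0001010110100001111→0 (0)
 66  0010101101000011110→0 (0)
 67  0101011010000111100→0 (1)
 68  1010110100001111001→1 (1)
 69  0101101000011110011→0 (1)
 70  1011010000111100111→1 (1)
 71  0110100001111001111→0 (0)
 72  1101000011110011110→1 (1)
 73  1010000111100111101→1 (1)
 74  0100001111001111011→0 (1)
 75  1000011110011110111→1 (0)
 76  0000111100111101110→0 (1)
 77  0001111001111011101→0 (0)
 78  0011110011110111010→0 (0)
 79  0111100111101110100→0 (1)
 80  1111001111011101001→1 (0)
 81  1110011110111010010→1 (1)
 82  1100111101110100101→1 (0)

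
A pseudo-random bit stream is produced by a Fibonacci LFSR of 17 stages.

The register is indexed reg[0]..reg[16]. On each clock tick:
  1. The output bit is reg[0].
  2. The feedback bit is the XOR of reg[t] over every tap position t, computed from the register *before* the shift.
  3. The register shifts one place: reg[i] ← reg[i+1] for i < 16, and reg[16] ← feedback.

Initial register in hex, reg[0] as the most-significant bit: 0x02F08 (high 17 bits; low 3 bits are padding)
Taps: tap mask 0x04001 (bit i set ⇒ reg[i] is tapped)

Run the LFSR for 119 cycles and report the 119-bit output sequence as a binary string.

00000010111100001001001100011011001011000000110000010100100101001001100101100110100111110101100001000111010001001011010

tick  register→output (feedback)
  0  00000010111100001→0 (0)
  1  00000101111000010→0 (0)
  2  00001011110000100→0 (1)
  3  00010111100001001→0 (0)
  4  00101111000010010→0 (0)
  5  01011110000100100→0 (1)
  6  10111100001001001→1 (1)
  7  01111000010010011→0 (0)
  8  11110000100100110→1 (0)
  9  11100001001001100→1 (0)
 10  11000010010011000→1 (1)
 11  10000100100110001→1 (1)
 12  00001001001100011→0 (0)
 13  00010010011000110→0 (1)
 14  00100100110001101→0 (1)
 15  01001001100011011→0 (0)
 16  10010011000110110→1 (0)
 17  00100110001101100→0 (1)
 18  01001100011011001→0 (0)
 19  10011000110110010→1 (1)
 20  00110001101100101→0 (1)
 21  01100011011001011→0 (0)
 22  11000110110010110→1 (0)
 23  10001101100101100→1 (0)
 24  00011011001011000→0 (0)
 25  00110110010110000→0 (0)
 26  01101100101100000→0 (0)
 27  11011001011000000→1 (1)
 28  10110010110000001→1 (1)
 29  01100101100000011→0 (0)
 30  11001011000000110→1 (0)
 31  10010110000001100→1 (0)
 32  00101100000011000→0 (0)
 33  01011000000110000→0 (0)
 34  10110000001100000→1 (1)
 35  01100000011000001→0 (0)
 36  11000000110000010→1 (1)
 37  10000001100000101→1 (0)
 38  00000011000001010→0 (0)
 39  00000110000010100→0 (1)
 40  00001100000101001→0 (0)
 41  00011000001010010→0 (0)
 42  00110000010100100→0 (1)
 43  01100000101001001→0 (0)
 44  11000001010010010→1 (1)
 45  10000010100100101→1 (0)
 46  00000101001001010→0 (0)
 47  00001010010010100→0 (1)
 48  00010100100101001→0 (0)
 49  00101001001010010→0 (0)
 50  01010010010100100→0 (1)
 51  10100100101001001→1 (1)
 52  01001001010010011→0 (0)
 53  10010010100100110→1 (0)
 54  00100101001001100→0 (1)
 55  01001010010011001→0 (0)
 56  10010100100110010→1 (1)
 57  00101001001100101→0 (1)
 58  01010010011001011→0 (0)
 59  10100100110010110→1 (0)
 60  01001001100101100→0 (1)
 61  10010011001011001→1 (1)
 62  00100110010110011→0 (0)
 63  01001100101100110→0 (1)
 64  10011001011001101→1 (0)
 65  00110010110011010→0 (0)
 66  01100101100110100→0 (1)
 67  11001011001101001→1 (1)
 68  10010110011010011→1 (1)
 69  00101100110100111→0 (1)
 70  01011001101001111→0 (1)
 71  10110011010011111→1 (0)
 72  01100110100111110→0 (1)
 73  11001101001111101→1 (0)
 74  10011010011111010→1 (1)
 75  00110100111110101→0 (1)
 76  01101001111101011→0 (0)
 77  11010011111010110→1 (0)
 78  10100111110101100→1 (0)
 79  01001111101011000→0 (0)
 80  10011111010110000→1 (1)
 81  00111110101100001→0 (0)
 82  01111101011000010→0 (0)
 83  11111010110000100→1 (0)
 84  11110101100001000→1 (1)
 85  11101011000010001→1 (1)
 86  11010110000100011→1 (1)
 87  10101100001000111→1 (0)
 88  01011000010001110→0 (1)
 89  10110000100011101→1 (0)
 90  01100001000111010→0 (0)
 91  11000010001110100→1 (0)
 92  10000100011101000→1 (1)
 93  00001000111010001→0 (0)
 94  00010001110100010→0 (0)
 95  00100011101000100→0 (1)
 96  01000111010001001→0 (0)
 97  10001110100010010→1 (1)
 98  00011101000100101→0 (1)
 99  00111010001001011→0 (0)
100  01110100010010110→0 (1)
101  11101000100101101→1 (0)
102  11010001001011010→1 (1)
103  10100010010110101→1 (0)
104  01000100101101010→0 (0)
105  10001001011010100→1 (0)
106  00010010110101000→0 (0)
107  00100101101010000→0 (0)
108  01001011010100000→0 (0)
109  10010110101000000→1 (1)
110  00101101010000001→0 (0)
111  01011010100000010→0 (0)
112  10110101000000100→1 (0)
113  01101010000001000→0 (0)
114  11010100000010000→1 (1)
115  10101000000100001→1 (1)
116  01010000001000011→0 (0)
117  10100000010000110→1 (0)
118  01000000100001100→0 (1)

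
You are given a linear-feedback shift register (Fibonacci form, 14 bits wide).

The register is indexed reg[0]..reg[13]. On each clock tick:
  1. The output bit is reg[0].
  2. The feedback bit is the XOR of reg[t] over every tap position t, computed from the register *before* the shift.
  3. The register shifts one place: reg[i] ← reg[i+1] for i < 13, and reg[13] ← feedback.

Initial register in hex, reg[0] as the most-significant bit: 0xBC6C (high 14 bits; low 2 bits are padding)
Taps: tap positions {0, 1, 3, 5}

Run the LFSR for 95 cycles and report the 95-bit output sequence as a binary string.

10111100011011101010100001001110110011011111001000011111000101001110110000011111010111001100001

tick  register→output (feedback)
  0  10111100011011→1 (1)
  1  01111000110111→0 (0)
  2  11110001101110→1 (1)
  3  11100011011101→1 (0)
  4  11000110111010→1 (1)
  5  10001101110101→1 (0)
  6  00011011101010→0 (1)
  7  00110111010101→0 (0)
  8  01101110101010→0 (0)
  9  11011101010100→1 (0)
 10  10111010101000→1 (0)
 11  01110101010000→0 (1)
 12  11101010100001→1 (0)
 13  11010101000010→1 (0)
 14  10101010000100→1 (1)
 15  01010100001001→0 (1)
 16  10101000010011→1 (1)
 17  01010000100111→0 (0)
 18  10100001001110→1 (1)
 19  01000010011101→0 (1)
 20  10000100111011→1 (0)
 21  00001001110110→0 (0)
 22  00010011101100→0 (1)
 23  00100111011001→0 (1)
 24  01001110110011→0 (0)
 25  10011101100110→1 (1)
 26  00111011001101→0 (1)
 27  01110110011011→0 (1)
 28  11101100110111→1 (1)
 29  11011001101111→1 (1)
 30  10110011011111→1 (0)
 31  01100110111110→0 (0)
 32  11001101111100→1 (1)
 33  10011011111001→1 (0)
 34  00110111110010→0 (0)
 35  01101111100100→0 (0)
 36  11011111001000→1 (0)
 37  10111110010000→1 (1)
 38  01111100100001→0 (1)
 39  11111001000011→1 (1)
 40  11110010000111→1 (1)
 41  11100100001111→1 (1)
 42  11001000011111→1 (0)
 43  10010000111110→1 (0)
 44  00100001111100→0 (0)
 45  01000011111000→0 (1)
 46  10000111110001→1 (0)
 47  00001111100010→0 (1)
 48  00011111000101→0 (0)
 49  00111110001010→0 (0)
 50  01111100010100→0 (1)
 51  11111000101001→1 (1)
 52  11110001010011→1 (1)
 53  11100010100111→1 (0)
 54  11000101001110→1 (1)
 55  10001010011101→1 (1)
 56  00010100111011→0 (0)
 57  00101001110110→0 (0)
 58  01010011101100→0 (0)
 59  10100111011000→1 (0)
 60  01001110110000→0 (0)
 61  10011101100000→1 (1)
 62  00111011000001→0 (1)
 63  01110110000011→0 (1)
 64  11101100000111→1 (1)
 65  11011000001111→1 (1)
 66  10110000011111→1 (0)
 67  01100000111110→0 (1)
 68  11000001111101→1 (0)
 69  10000011111010→1 (1)
 70  00000111110101→0 (1)
 71  00001111101011→0 (1)
 72  00011111010111→0 (0)
 73  00111110101110→0 (0)
 74  01111101011100→0 (1)
 75  11111010111001→1 (1)
 76  11110101110011→1 (0)
 77  11101011100110→1 (0)
 78  11010111001100→1 (0)
 79  10101110011000→1 (0)
 80  01011100110000→0 (1)
 81  10111001100001→1 (0)
 82  01110011000010→0 (0)
 83  11100110000100→1 (1)
 84  11001100001001→1 (1)
 85  10011000010011→1 (0)
 86  00110000100110→0 (1)
 87  01100001001101→0 (1)
 88  11000010011011→1 (0)
 89  10000100110110→1 (0)
 90  00001001101100→0 (0)
 91  00010011011000→0 (1)
 92  00100110110001→0 (1)
 93  01001101100011→0 (0)
 94  10011011000110→1 (0)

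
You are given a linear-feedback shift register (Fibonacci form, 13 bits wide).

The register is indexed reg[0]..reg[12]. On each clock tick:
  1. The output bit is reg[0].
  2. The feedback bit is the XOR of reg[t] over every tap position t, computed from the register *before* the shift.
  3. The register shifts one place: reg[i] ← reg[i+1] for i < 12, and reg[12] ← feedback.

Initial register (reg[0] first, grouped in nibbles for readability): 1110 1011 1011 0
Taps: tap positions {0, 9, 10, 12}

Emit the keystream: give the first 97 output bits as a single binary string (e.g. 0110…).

step | reg (before) | out | fb
   0 | 1110101110110 | 1 | 0
   1 | 1101011101100 | 1 | 1
   2 | 1010111011001 | 1 | 1
   3 | 0101110110011 | 0 | 1
   4 | 1011101100111 | 1 | 1
   5 | 0111011001111 | 0 | 1
   6 | 1110110011111 | 1 | 0
   7 | 1101100111110 | 1 | 1
   8 | 1011001111101 | 1 | 0
   9 | 0110011111010 | 0 | 1
  10 | 1100111110101 | 1 | 1
  11 | 1001111101011 | 1 | 1
  12 | 0011111010111 | 0 | 0
  13 | 0111110101110 | 0 | 0
  14 | 1111101011100 | 1 | 1
  15 | 1111010111001 | 1 | 1
  16 | 1110101110011 | 1 | 0
  17 | 1101011100110 | 1 | 0
  18 | 1010111001100 | 1 | 1
  19 | 0101110011001 | 0 | 0
  20 | 1011100110010 | 1 | 1
  21 | 0111001100101 | 0 | 0
  22 | 1110011001010 | 1 | 0
  23 | 1100110010100 | 1 | 0
  24 | 1001100101000 | 1 | 0
  25 | 0011001010000 | 0 | 0
  26 | 0110010100000 | 0 | 0
  27 | 1100101000000 | 1 | 1
  28 | 1001010000001 | 1 | 0
  29 | 0010100000010 | 0 | 0
  30 | 0101000000100 | 0 | 1
  31 | 1010000001001 | 1 | 1
  32 | 0100000010011 | 0 | 1
  33 | 1000000100111 | 1 | 1
  34 | 0000001001111 | 0 | 1
  35 | 0000010011111 | 0 | 1
  36 | 0000100111111 | 0 | 1
  37 | 0001001111111 | 0 | 1
  38 | 0010011111111 | 0 | 1
  39 | 0100111111111 | 0 | 1
  40 | 1001111111111 | 1 | 0
  41 | 0011111111110 | 0 | 0
  42 | 0111111111100 | 0 | 0
  43 | 1111111111000 | 1 | 0
  44 | 1111111110000 | 1 | 1
  45 | 1111111100001 | 1 | 0
  46 | 1111111000010 | 1 | 1
  47 | 1111110000101 | 1 | 1
  48 | 1111100001011 | 1 | 1
  49 | 1111000010111 | 1 | 1
  50 | 1110000101111 | 1 | 0
  51 | 1100001011110 | 1 | 1
  52 | 1000010111101 | 1 | 0
  53 | 0000101111010 | 0 | 1
  54 | 0001011110101 | 0 | 0
  55 | 0010111101010 | 0 | 1
  56 | 0101111010101 | 0 | 0
  57 | 1011110101010 | 1 | 0
  58 | 0111101010100 | 0 | 1
  59 | 1111010101001 | 1 | 1
  60 | 1110101010011 | 1 | 0
  61 | 1101010100110 | 1 | 0
  62 | 1010101001100 | 1 | 1
  63 | 0101010011001 | 0 | 0
  64 | 1010100110010 | 1 | 1
  65 | 0101001100101 | 0 | 0
  66 | 1010011001010 | 1 | 0
  67 | 0100110010100 | 0 | 1
  68 | 1001100101001 | 1 | 1
  69 | 0011001010011 | 0 | 1
  70 | 0110010100111 | 0 | 0
  71 | 1100101001110 | 1 | 1
  72 | 1001010011101 | 1 | 0
  73 | 0010100111010 | 0 | 1
  74 | 0101001110101 | 0 | 0
  75 | 1010011101010 | 1 | 0
  76 | 0100111010100 | 0 | 1
  77 | 1001110101001 | 1 | 1
  78 | 0011101010011 | 0 | 1
  79 | 0111010100111 | 0 | 0
  80 | 1110101001110 | 1 | 1
  81 | 1101010011101 | 1 | 0
  82 | 1010100111010 | 1 | 0
  83 | 0101001110100 | 0 | 1
  84 | 1010011101001 | 1 | 1
  85 | 0100111010011 | 0 | 1
  86 | 1001110100111 | 1 | 1
  87 | 0011101001111 | 0 | 1
  88 | 0111010011111 | 0 | 1
  89 | 1110100111111 | 1 | 0
  90 | 1101001111110 | 1 | 1
  91 | 1010011111101 | 1 | 0
  92 | 0100111111010 | 0 | 1
  93 | 1001111110101 | 1 | 1
  94 | 0011111101011 | 0 | 0
  95 | 0111111010110 | 0 | 1
  96 | 1111110101101 | 1 | 0

1110101110110011111010111001100101000000100111111111100001011110101010011001010011101010011101001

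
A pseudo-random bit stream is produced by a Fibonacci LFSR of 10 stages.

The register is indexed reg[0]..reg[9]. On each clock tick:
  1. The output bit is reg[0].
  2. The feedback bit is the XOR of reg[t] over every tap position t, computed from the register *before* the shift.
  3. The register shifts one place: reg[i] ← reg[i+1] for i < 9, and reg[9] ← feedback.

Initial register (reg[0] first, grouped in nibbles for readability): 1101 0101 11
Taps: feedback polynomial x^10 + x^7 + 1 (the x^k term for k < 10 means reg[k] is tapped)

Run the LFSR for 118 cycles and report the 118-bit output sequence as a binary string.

tick  register→output (feedback)
  0  1101010111→1 (0)
  1  1010101110→1 (0)
  2  0101011100→0 (1)
  3  1010111001→1 (1)
  4  0101110011→0 (0)
  5  1011100110→1 (0)
  6  0111001100→0 (1)
  7  1110011001→1 (1)
  8  1100110011→1 (1)
  9  1001100111→1 (0)
 10  0011001110→0 (1)
 11  0110011101→0 (1)
 12  1100111011→1 (1)
 13  1001110111→1 (0)
 14  0011101110→0 (1)
 15  0111011101→0 (1)
 16  1110111011→1 (1)
 17  1101110111→1 (0)
 18  1011101110→1 (0)
 19  0111011100→0 (1)
 20  1110111001→1 (1)
 21  1101110011→1 (1)
 22  1011100111→1 (0)
 23  0111001110→0 (1)
 24  1110011101→1 (0)
 25  1100111010→1 (1)
 26  1001110101→1 (0)
 27  0011101010→0 (0)
 28  0111010100→0 (1)
 29  1110101001→1 (1)
 30  1101010011→1 (1)
 31  1010100111→1 (0)
 32  0101001110→0 (1)
 33  1010011101→1 (0)
 34  0100111010→0 (0)
 35  1001110100→1 (0)
 36  0011101000→0 (0)
 37  0111010000→0 (0)
 38  1110100000→1 (1)
 39  1101000001→1 (1)
 40  1010000011→1 (1)
 41  0100000111→0 (1)
 42  1000001111→1 (0)
 43  0000011110→0 (1)
 44  0000111101→0 (1)
 45  0001111011→0 (0)
 46  0011110110→0 (1)
 47  0111101101→0 (1)
 48  1111011011→1 (1)
 49  1110110111→1 (0)
 50  1101101110→1 (0)
 51  1011011100→1 (0)
 52  0110111000→0 (0)
 53  1101110000→1 (1)
 54  1011100001→1 (1)
 55  0111000011→0 (0)
 56  1110000110→1 (0)
 57  1100001100→1 (0)
 58  1000011000→1 (1)
 59  0000110001→0 (0)
 60  0001100010→0 (0)
 61  0011000100→0 (1)
 62  0110001001→0 (0)
 63  1100010010→1 (1)
 64  1000100101→1 (0)
 65  0001001010→0 (0)
 66  0010010100→0 (1)
 67  0100101001→0 (0)
 68  1001010010→1 (1)
 69  0010100101→0 (1)
 70  0101001011→0 (0)
 71  1010010110→1 (0)
 72  0100101100→0 (1)
 73  1001011001→1 (1)
 74  0010110011→0 (0)
 75  0101100110→0 (1)
 76  1011001101→1 (0)
 77  0110011010→0 (0)
 78  1100110100→1 (0)
 79  1001101000→1 (1)
 80  0011010001→0 (0)
 81  0110100010→0 (0)
 82  1101000100→1 (0)
 83  1010001000→1 (1)
 84  0100010001→0 (0)
 85  1000100010→1 (1)
 86  0001000101→0 (1)
 87  0010001011→0 (0)
 88  0100010110→0 (1)
 89  1000101101→1 (0)
 90  0001011010→0 (0)
 91  0010110100→0 (1)
 92  0101101001→0 (0)
 93  1011010010→1 (1)
 94  0110100101→0 (1)
 95  1101001011→1 (1)
 96  1010010111→1 (0)
 97  0100101110→0 (1)
 98  1001011101→1 (0)
 99  0010111010→0 (0)
100  0101110100→0 (1)
101  1011101001→1 (1)
102  0111010011→0 (0)
103  1110100110→1 (0)
104  1101001100→1 (0)
105  1010011000→1 (1)
106  0100110001→0 (0)
107  1001100010→1 (1)
108  0011000101→0 (1)
109  0110001011→0 (0)
110  1100010110→1 (0)
111  1000101100→1 (0)
112  0001011000→0 (0)
113  0010110000→0 (0)
114  0101100000→0 (0)
115  1011000000→1 (1)
116  0110000001→0 (0)
117  1100000010→1 (1)

1101010111001100111011101110011101010011101000001111011011100001100010010100101100110100010001011010010111010011000101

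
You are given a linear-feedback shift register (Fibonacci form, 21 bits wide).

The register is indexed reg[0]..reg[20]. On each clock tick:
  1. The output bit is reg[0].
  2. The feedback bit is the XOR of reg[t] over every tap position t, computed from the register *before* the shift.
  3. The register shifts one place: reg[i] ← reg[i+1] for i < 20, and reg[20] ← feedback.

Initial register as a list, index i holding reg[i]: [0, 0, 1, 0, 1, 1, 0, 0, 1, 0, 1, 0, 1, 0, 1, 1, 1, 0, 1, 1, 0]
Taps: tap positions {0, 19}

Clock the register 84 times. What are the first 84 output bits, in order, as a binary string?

001011001010101110110100011110111011000111010110010011100000110111000010110000000111

step | reg (before) | out | fb
   0 | 001011001010101110110 | 0 | 1
   1 | 010110010101011101101 | 0 | 0
   2 | 101100101010111011010 | 1 | 0
   3 | 011001010101110110100 | 0 | 0
   4 | 110010101011101101000 | 1 | 1
   5 | 100101010111011010001 | 1 | 1
   6 | 001010101110110100011 | 0 | 1
   7 | 010101011101101000111 | 0 | 1
   8 | 101010111011010001111 | 1 | 0
   9 | 010101110110100011110 | 0 | 1
  10 | 101011101101000111101 | 1 | 1
  11 | 010111011010001111011 | 0 | 1
  12 | 101110110100011110111 | 1 | 0
  13 | 011101101000111101110 | 0 | 1
  14 | 111011010001111011101 | 1 | 1
  15 | 110110100011110111011 | 1 | 0
  16 | 101101000111101110110 | 1 | 0
  17 | 011010001111011101100 | 0 | 0
  18 | 110100011110111011000 | 1 | 1
  19 | 101000111101110110001 | 1 | 1
  20 | 010001111011101100011 | 0 | 1
  21 | 100011110111011000111 | 1 | 0
  22 | 000111101110110001110 | 0 | 1
  23 | 001111011101100011101 | 0 | 0
  24 | 011110111011000111010 | 0 | 1
  25 | 111101110110001110101 | 1 | 1
  26 | 111011101100011101011 | 1 | 0
  27 | 110111011000111010110 | 1 | 0
  28 | 101110110001110101100 | 1 | 1
  29 | 011101100011101011001 | 0 | 0
  30 | 111011000111010110010 | 1 | 0
  31 | 110110001110101100100 | 1 | 1
  32 | 101100011101011001001 | 1 | 1
  33 | 011000111010110010011 | 0 | 1
  34 | 110001110101100100111 | 1 | 0
  35 | 100011101011001001110 | 1 | 0
  36 | 000111010110010011100 | 0 | 0
  37 | 001110101100100111000 | 0 | 0
  38 | 011101011001001110000 | 0 | 0
  39 | 111010110010011100000 | 1 | 1
  40 | 110101100100111000001 | 1 | 1
  41 | 101011001001110000011 | 1 | 0
  42 | 010110010011100000110 | 0 | 1
  43 | 101100100111000001101 | 1 | 1
  44 | 011001001110000011011 | 0 | 1
  45 | 110010011100000110111 | 1 | 0
  46 | 100100111000001101110 | 1 | 0
  47 | 001001110000011011100 | 0 | 0
  48 | 010011100000110111000 | 0 | 0
  49 | 100111000001101110000 | 1 | 1
  50 | 001110000011011100001 | 0 | 0
  51 | 011100000110111000010 | 0 | 1
  52 | 111000001101110000101 | 1 | 1
  53 | 110000011011100001011 | 1 | 0
  54 | 100000110111000010110 | 1 | 0
  55 | 000001101110000101100 | 0 | 0
  56 | 000011011100001011000 | 0 | 0
  57 | 000110111000010110000 | 0 | 0
  58 | 001101110000101100000 | 0 | 0
  59 | 011011100001011000000 | 0 | 0
  60 | 110111000010110000000 | 1 | 1
  61 | 101110000101100000001 | 1 | 1
  62 | 011100001011000000011 | 0 | 1
  63 | 111000010110000000111 | 1 | 0
  64 | 110000101100000001110 | 1 | 0
  65 | 100001011000000011100 | 1 | 1
  66 | 000010110000000111001 | 0 | 0
  67 | 000101100000001110010 | 0 | 1
  68 | 001011000000011100101 | 0 | 0
  69 | 010110000000111001010 | 0 | 1
  70 | 101100000001110010101 | 1 | 1
  71 | 011000000011100101011 | 0 | 1
  72 | 110000000111001010111 | 1 | 0
  73 | 100000001110010101110 | 1 | 0
  74 | 000000011100101011100 | 0 | 0
  75 | 000000111001010111000 | 0 | 0
  76 | 000001110010101110000 | 0 | 0
  77 | 000011100101011100000 | 0 | 0
  78 | 000111001010111000000 | 0 | 0
  79 | 001110010101110000000 | 0 | 0
  80 | 011100101011100000000 | 0 | 0
  81 | 111001010111000000000 | 1 | 1
  82 | 110010101110000000001 | 1 | 1
  83 | 100101011100000000011 | 1 | 0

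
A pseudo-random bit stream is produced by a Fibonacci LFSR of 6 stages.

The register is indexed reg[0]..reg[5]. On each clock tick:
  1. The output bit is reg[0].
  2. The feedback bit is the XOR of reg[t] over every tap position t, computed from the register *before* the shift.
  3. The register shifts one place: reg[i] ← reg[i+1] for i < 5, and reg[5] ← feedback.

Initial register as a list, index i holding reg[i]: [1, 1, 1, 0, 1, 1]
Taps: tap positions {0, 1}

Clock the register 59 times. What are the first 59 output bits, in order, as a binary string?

11101100110101011111100000100001100010100111101000111001001

tick  register→output (feedback)
  0  111011→1 (0)
  1  110110→1 (0)
  2  101100→1 (1)
  3  011001→0 (1)
  4  110011→1 (0)
  5  100110→1 (1)
  6  001101→0 (0)
  7  011010→0 (1)
  8  110101→1 (0)
  9  101010→1 (1)
 10  010101→0 (1)
 11  101011→1 (1)
 12  010111→0 (1)
 13  101111→1 (1)
 14  011111→0 (1)
 15  111111→1 (0)
 16  111110→1 (0)
 17  111100→1 (0)
 18  111000→1 (0)
 19  110000→1 (0)
 20  100000→1 (1)
 21  000001→0 (0)
 22  000010→0 (0)
 23  000100→0 (0)
 24  001000→0 (0)
 25  010000→0 (1)
 26  100001→1 (1)
 27  000011→0 (0)
 28  000110→0 (0)
 29  001100→0 (0)
 30  011000→0 (1)
 31  110001→1 (0)
 32  100010→1 (1)
 33  000101→0 (0)
 34  001010→0 (0)
 35  010100→0 (1)
 36  101001→1 (1)
 37  010011→0 (1)
 38  100111→1 (1)
 39  001111→0 (0)
 40  011110→0 (1)
 41  111101→1 (0)
 42  111010→1 (0)
 43  110100→1 (0)
 44  101000→1 (1)
 45  010001→0 (1)
 46  100011→1 (1)
 47  000111→0 (0)
 48  001110→0 (0)
 49  011100→0 (1)
 50  111001→1 (0)
 51  110010→1 (0)
 52  100100→1 (1)
 53  001001→0 (0)
 54  010010→0 (1)
 55  100101→1 (1)
 56  001011→0 (0)
 57  010110→0 (1)
 58  101101→1 (1)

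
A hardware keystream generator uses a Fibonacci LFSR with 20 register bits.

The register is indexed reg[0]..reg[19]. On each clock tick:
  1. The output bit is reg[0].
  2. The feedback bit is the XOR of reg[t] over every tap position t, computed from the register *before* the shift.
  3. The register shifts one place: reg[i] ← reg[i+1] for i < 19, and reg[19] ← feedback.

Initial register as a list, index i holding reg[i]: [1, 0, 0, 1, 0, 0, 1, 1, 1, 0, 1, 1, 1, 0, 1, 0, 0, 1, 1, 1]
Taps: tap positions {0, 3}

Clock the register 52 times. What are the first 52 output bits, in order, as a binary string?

step | reg (before) | out | fb
   0 | 10010011101110100111 | 1 | 0
   1 | 00100111011101001110 | 0 | 0
   2 | 01001110111010011100 | 0 | 0
   3 | 10011101110100111000 | 1 | 0
   4 | 00111011101001110000 | 0 | 1
   5 | 01110111010011100001 | 0 | 1
   6 | 11101110100111000011 | 1 | 1
   7 | 11011101001110000111 | 1 | 0
   8 | 10111010011100001110 | 1 | 0
   9 | 01110100111000011100 | 0 | 1
  10 | 11101001110000111001 | 1 | 1
  11 | 11010011100001110011 | 1 | 0
  12 | 10100111000011100110 | 1 | 1
  13 | 01001110000111001101 | 0 | 0
  14 | 10011100001110011010 | 1 | 0
  15 | 00111000011100110100 | 0 | 1
  16 | 01110000111001101001 | 0 | 1
  17 | 11100001110011010011 | 1 | 1
  18 | 11000011100110100111 | 1 | 1
  19 | 10000111001101001111 | 1 | 1
  20 | 00001110011010011111 | 0 | 0
  21 | 00011100110100111110 | 0 | 1
  22 | 00111001101001111101 | 0 | 1
  23 | 01110011010011111011 | 0 | 1
  24 | 11100110100111110111 | 1 | 1
  25 | 11001101001111101111 | 1 | 1
  26 | 10011010011111011111 | 1 | 0
  27 | 00110100111110111110 | 0 | 1
  28 | 01101001111101111101 | 0 | 0
  29 | 11010011111011111010 | 1 | 0
  30 | 10100111110111110100 | 1 | 1
  31 | 01001111101111101001 | 0 | 0
  32 | 10011111011111010010 | 1 | 0
  33 | 00111110111110100100 | 0 | 1
  34 | 01111101111101001001 | 0 | 1
  35 | 11111011111010010011 | 1 | 0
  36 | 11110111110100100110 | 1 | 0
  37 | 11101111101001001100 | 1 | 1
  38 | 11011111010010011001 | 1 | 0
  39 | 10111110100100110010 | 1 | 0
  40 | 01111101001001100100 | 0 | 1
  41 | 11111010010011001001 | 1 | 0
  42 | 11110100100110010010 | 1 | 0
  43 | 11101001001100100100 | 1 | 1
  44 | 11010010011001001001 | 1 | 0
  45 | 10100100110010010010 | 1 | 1
  46 | 01001001100100100101 | 0 | 0
  47 | 10010011001001001010 | 1 | 0
  48 | 00100110010010010100 | 0 | 0
  49 | 01001100100100101000 | 0 | 0
  50 | 10011001001001010000 | 1 | 0
  51 | 00110010010010100000 | 0 | 1

1001001110111010011100001110011010011111011111010010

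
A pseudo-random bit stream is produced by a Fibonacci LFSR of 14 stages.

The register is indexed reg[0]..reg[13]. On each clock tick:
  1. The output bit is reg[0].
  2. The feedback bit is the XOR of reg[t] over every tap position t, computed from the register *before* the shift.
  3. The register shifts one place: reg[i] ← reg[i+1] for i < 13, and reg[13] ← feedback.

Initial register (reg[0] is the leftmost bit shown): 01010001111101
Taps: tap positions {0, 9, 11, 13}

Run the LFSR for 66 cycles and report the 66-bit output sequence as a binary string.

010100011111011111111010011111010011101001001010101100110110100011

k : reg_k → out_k, fb_k
0: 01010001111101 → 0, fb=1
1: 10100011111011 → 1, fb=1
2: 01000111110111 → 0, fb=1
3: 10001111101111 → 1, fb=1
4: 00011111011111 → 0, fb=1
5: 00111110111111 → 0, fb=1
6: 01111101111111 → 0, fb=1
7: 11111011111111 → 1, fb=0
8: 11110111111110 → 1, fb=1
9: 11101111111101 → 1, fb=0
10: 11011111111010 → 1, fb=0
11: 10111111110100 → 1, fb=1
12: 01111111101001 → 0, fb=1
13: 11111111010011 → 1, fb=1
14: 11111110100111 → 1, fb=1
15: 11111101001111 → 1, fb=1
16: 11111010011111 → 1, fb=0
17: 11110100111110 → 1, fb=1
18: 11101001111101 → 1, fb=0
19: 11010011111010 → 1, fb=0
20: 10100111110100 → 1, fb=1
21: 01001111101001 → 0, fb=1
22: 10011111010011 → 1, fb=1
23: 00111110100111 → 0, fb=0
24: 01111101001110 → 0, fb=1
25: 11111010011101 → 1, fb=0
26: 11110100111010 → 1, fb=0
27: 11101001110100 → 1, fb=1
28: 11010011101001 → 1, fb=0
29: 10100111010010 → 1, fb=0
30: 01001110100100 → 0, fb=1
31: 10011101001001 → 1, fb=0
32: 00111010010010 → 0, fb=1
33: 01110100100101 → 0, fb=0
34: 11101001001010 → 1, fb=1
35: 11010010010101 → 1, fb=0
36: 10100100101010 → 1, fb=1
37: 01001001010101 → 0, fb=1
38: 10010010101011 → 1, fb=0
39: 00100101010110 → 0, fb=0
40: 01001010101100 → 0, fb=1
41: 10010101011001 → 1, fb=1
42: 00101010110011 → 0, fb=0
43: 01010101100110 → 0, fb=1
44: 10101011001101 → 1, fb=1
45: 01010110011011 → 0, fb=0
46: 10101100110110 → 1, fb=1
47: 01011001101101 → 0, fb=0
48: 10110011011010 → 1, fb=0
49: 01100110110100 → 0, fb=0
50: 11001101101000 → 1, fb=1
51: 10011011010001 → 1, fb=1
52: 00110110100011 → 0, fb=1
53: 01101101000111 → 0, fb=0
54: 11011010001110 → 1, fb=0
55: 10110100011100 → 1, fb=1
56: 01101000111001 → 0, fb=0
57: 11010001110010 → 1, fb=0
58: 10100011100100 → 1, fb=0
59: 01000111001000 → 0, fb=0
60: 10001110010000 → 1, fb=0
61: 00011100100000 → 0, fb=0
62: 00111001000000 → 0, fb=0
63: 01110010000000 → 0, fb=0
64: 11100100000000 → 1, fb=1
65: 11001000000001 → 1, fb=0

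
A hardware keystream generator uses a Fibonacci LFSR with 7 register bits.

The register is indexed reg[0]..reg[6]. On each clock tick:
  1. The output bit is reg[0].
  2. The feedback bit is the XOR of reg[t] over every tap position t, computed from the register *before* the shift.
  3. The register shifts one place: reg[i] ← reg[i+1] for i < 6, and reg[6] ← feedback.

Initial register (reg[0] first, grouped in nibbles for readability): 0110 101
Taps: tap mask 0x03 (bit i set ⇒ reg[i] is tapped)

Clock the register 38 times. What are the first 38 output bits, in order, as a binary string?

step | reg (before) | out | fb
   0 | 0110101 | 0 | 1
   1 | 1101011 | 1 | 0
   2 | 1010110 | 1 | 1
   3 | 0101101 | 0 | 1
   4 | 1011011 | 1 | 1
   5 | 0110111 | 0 | 1
   6 | 1101111 | 1 | 0
   7 | 1011110 | 1 | 1
   8 | 0111101 | 0 | 1
   9 | 1111011 | 1 | 0
  10 | 1110110 | 1 | 0
  11 | 1101100 | 1 | 0
  12 | 1011000 | 1 | 1
  13 | 0110001 | 0 | 1
  14 | 1100011 | 1 | 0
  15 | 1000110 | 1 | 1
  16 | 0001101 | 0 | 0
  17 | 0011010 | 0 | 0
  18 | 0110100 | 0 | 1
  19 | 1101001 | 1 | 0
  20 | 1010010 | 1 | 1
  21 | 0100101 | 0 | 1
  22 | 1001011 | 1 | 1
  23 | 0010111 | 0 | 0
  24 | 0101110 | 0 | 1
  25 | 1011101 | 1 | 1
  26 | 0111011 | 0 | 1
  27 | 1110111 | 1 | 0
  28 | 1101110 | 1 | 0
  29 | 1011100 | 1 | 1
  30 | 0111001 | 0 | 1
  31 | 1110011 | 1 | 0
  32 | 1100110 | 1 | 0
  33 | 1001100 | 1 | 1
  34 | 0011001 | 0 | 0
  35 | 0110010 | 0 | 1
  36 | 1100101 | 1 | 0
  37 | 1001010 | 1 | 1

01101011011110110001101001011101110011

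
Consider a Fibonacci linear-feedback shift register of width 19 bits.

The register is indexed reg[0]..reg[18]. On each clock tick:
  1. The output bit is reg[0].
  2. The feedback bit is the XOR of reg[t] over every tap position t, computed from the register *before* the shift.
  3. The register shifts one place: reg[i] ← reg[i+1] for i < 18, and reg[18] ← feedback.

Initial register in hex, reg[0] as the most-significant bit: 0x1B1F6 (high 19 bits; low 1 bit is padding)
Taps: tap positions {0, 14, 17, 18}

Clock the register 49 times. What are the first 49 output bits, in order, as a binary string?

step | reg (before) | out | fb
   0 | 0001101100011111011 | 0 | 1
   1 | 0011011000111110111 | 0 | 1
   2 | 0110110001111101111 | 0 | 0
   3 | 1101100011111011110 | 1 | 1
   4 | 1011000111110111101 | 1 | 1
   5 | 0110001111101111011 | 0 | 1
   6 | 1100011111011110111 | 1 | 0
   7 | 1000111110111101110 | 1 | 0
   8 | 0001111101111011100 | 0 | 1
   9 | 0011111011110111001 | 0 | 0
  10 | 0111110111101110010 | 0 | 0
  11 | 1111101111011100100 | 1 | 1
  12 | 1111011110111001001 | 1 | 0
  13 | 1110111101110010010 | 1 | 1
  14 | 1101111011100100101 | 1 | 0
  15 | 1011110111001001010 | 1 | 0
  16 | 0111101110010010100 | 0 | 1
  17 | 1111011100100101001 | 1 | 0
  18 | 1110111001001010010 | 1 | 1
  19 | 1101110010010100101 | 1 | 0
  20 | 1011100100101001010 | 1 | 0
  21 | 0111001001010010100 | 0 | 1
  22 | 1110010010100101001 | 1 | 0
  23 | 1100100101001010010 | 1 | 1
  24 | 1001001010010100101 | 1 | 0
  25 | 0010010100101001010 | 0 | 1
  26 | 0100101001010010101 | 0 | 0
  27 | 1001010010100101010 | 1 | 0
  28 | 0010100101001010100 | 0 | 1
  29 | 0101001010010101001 | 0 | 1
  30 | 1010010100101010011 | 1 | 0
  31 | 0100101001010100110 | 0 | 1
  32 | 1001010010101001101 | 1 | 0
  33 | 0010100101010011010 | 0 | 0
  34 | 0101001010100110100 | 0 | 1
  35 | 1010010101001101001 | 1 | 0
  36 | 0100101010011010010 | 0 | 0
  37 | 1001010100110100100 | 1 | 1
  38 | 0010101001101001001 | 0 | 1
  39 | 0101010011010010011 | 0 | 1
  40 | 1010100110100100111 | 1 | 1
  41 | 0101001101001001111 | 0 | 0
  42 | 1010011010010011110 | 1 | 1
  43 | 0100110100100111101 | 0 | 0
  44 | 1001101001001111010 | 1 | 1
  45 | 0011010010011110101 | 0 | 0
  46 | 0110100100111101010 | 0 | 1
  47 | 1101001001111010101 | 1 | 1
  48 | 1010010011110101011 | 1 | 1

0001101100011111011110111001001010010100101010011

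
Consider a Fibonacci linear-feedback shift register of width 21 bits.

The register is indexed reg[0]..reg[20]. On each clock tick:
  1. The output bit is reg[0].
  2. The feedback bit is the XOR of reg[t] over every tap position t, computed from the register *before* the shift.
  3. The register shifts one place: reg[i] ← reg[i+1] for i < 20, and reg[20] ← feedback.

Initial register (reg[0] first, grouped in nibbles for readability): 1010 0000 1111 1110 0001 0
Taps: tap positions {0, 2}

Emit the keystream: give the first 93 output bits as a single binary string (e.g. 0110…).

k : reg_k → out_k, fb_k
0: 101000001111111000010 → 1, fb=0
1: 010000011111110000100 → 0, fb=0
2: 100000111111100001000 → 1, fb=1
3: 000001111111000010001 → 0, fb=0
4: 000011111110000100010 → 0, fb=0
5: 000111111100001000100 → 0, fb=0
6: 001111111000010001000 → 0, fb=1
7: 011111110000100010001 → 0, fb=1
8: 111111100001000100011 → 1, fb=0
9: 111111000010001000110 → 1, fb=0
10: 111110000100010001100 → 1, fb=0
11: 111100001000100011000 → 1, fb=0
12: 111000010001000110000 → 1, fb=0
13: 110000100010001100000 → 1, fb=1
14: 100001000100011000001 → 1, fb=1
15: 000010001000110000011 → 0, fb=0
16: 000100010001100000110 → 0, fb=0
17: 001000100011000001100 → 0, fb=1
18: 010001000110000011001 → 0, fb=0
19: 100010001100000110010 → 1, fb=1
20: 000100011000001100101 → 0, fb=0
21: 001000110000011001010 → 0, fb=1
22: 010001100000110010101 → 0, fb=0
23: 100011000001100101010 → 1, fb=1
24: 000110000011001010101 → 0, fb=0
25: 001100000110010101010 → 0, fb=1
26: 011000001100101010101 → 0, fb=1
27: 110000011001010101011 → 1, fb=1
28: 100000110010101010111 → 1, fb=1
29: 000001100101010101111 → 0, fb=0
30: 000011001010101011110 → 0, fb=0
31: 000110010101010111100 → 0, fb=0
32: 001100101010101111000 → 0, fb=1
33: 011001010101011110001 → 0, fb=1
34: 110010101010111100011 → 1, fb=1
35: 100101010101111000111 → 1, fb=1
36: 001010101011110001111 → 0, fb=1
37: 010101010111100011111 → 0, fb=0
38: 101010101111000111110 → 1, fb=0
39: 010101011110001111100 → 0, fb=0
40: 101010111100011111000 → 1, fb=0
41: 010101111000111110000 → 0, fb=0
42: 101011110001111100000 → 1, fb=0
43: 010111100011111000000 → 0, fb=0
44: 101111000111110000000 → 1, fb=0
45: 011110001111100000000 → 0, fb=1
46: 111100011111000000001 → 1, fb=0
47: 111000111110000000010 → 1, fb=0
48: 110001111100000000100 → 1, fb=1
49: 100011111000000001001 → 1, fb=1
50: 000111110000000010011 → 0, fb=0
51: 001111100000000100110 → 0, fb=1
52: 011111000000001001101 → 0, fb=1
53: 111110000000010011011 → 1, fb=0
54: 111100000000100110110 → 1, fb=0
55: 111000000001001101100 → 1, fb=0
56: 110000000010011011000 → 1, fb=1
57: 100000000100110110001 → 1, fb=1
58: 000000001001101100011 → 0, fb=0
59: 000000010011011000110 → 0, fb=0
60: 000000100110110001100 → 0, fb=0
61: 000001001101100011000 → 0, fb=0
62: 000010011011000110000 → 0, fb=0
63: 000100110110001100000 → 0, fb=0
64: 001001101100011000000 → 0, fb=1
65: 010011011000110000001 → 0, fb=0
66: 100110110001100000010 → 1, fb=1
67: 001101100011000000101 → 0, fb=1
68: 011011000110000001011 → 0, fb=1
69: 110110001100000010111 → 1, fb=1
70: 101100011000000101111 → 1, fb=0
71: 011000110000001011110 → 0, fb=1
72: 110001100000010111101 → 1, fb=1
73: 100011000000101111011 → 1, fb=1
74: 000110000001011110111 → 0, fb=0
75: 001100000010111101110 → 0, fb=1
76: 011000000101111011101 → 0, fb=1
77: 110000001011110111011 → 1, fb=1
78: 100000010111101110111 → 1, fb=1
79: 000000101111011101111 → 0, fb=0
80: 000001011110111011110 → 0, fb=0
81: 000010111101110111100 → 0, fb=0
82: 000101111011101111000 → 0, fb=0
83: 001011110111011110000 → 0, fb=1
84: 010111101110111100001 → 0, fb=0
85: 101111011101111000010 → 1, fb=0
86: 011110111011110000100 → 0, fb=1
87: 111101110111100001001 → 1, fb=0
88: 111011101111000010010 → 1, fb=0
89: 110111011110000100100 → 1, fb=1
90: 101110111100001001001 → 1, fb=0
91: 011101111000010010010 → 0, fb=1
92: 111011110000100100101 → 1, fb=0

101000001111111000010001000110000011001010101011110001111100000000100110110001100000010111101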